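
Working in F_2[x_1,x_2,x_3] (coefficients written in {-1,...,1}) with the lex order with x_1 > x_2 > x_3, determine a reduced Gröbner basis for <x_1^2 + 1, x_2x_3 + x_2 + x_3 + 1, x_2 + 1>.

f_1 = x_1^2 + 1, LT = x_1^2.
f_2 = x_2x_3 + x_2 + x_3 + 1, LT = x_2x_3.
f_3 = x_2 + 1, LT = x_2.

The S-polynomials (S(f_1,f_2), S(f_1,f_3), S(f_2,f_3)) all reduce to 0 modulo the current basis, so we have a Gröbner basis.
Inter-reduce: drop elements whose leading term is divisible by another's, tail-reduce, and make monic.

G = {x_1^2 + 1, x_2 + 1}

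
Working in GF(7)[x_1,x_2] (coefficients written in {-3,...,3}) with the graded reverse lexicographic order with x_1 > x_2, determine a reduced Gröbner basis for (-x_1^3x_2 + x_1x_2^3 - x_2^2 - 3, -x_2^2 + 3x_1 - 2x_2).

f_1 = -x_1^3x_2 + x_1x_2^3 - x_2^2 - 3, LT = x_1^3x_2.
f_2 = -x_2^2 + 3x_1 - 2x_2, LT = x_2^2.

S(f_1,f_2): lcm = x_1^3x_2^2. S = -x_1x_2^4 + 3x_1^4 - 2x_1^3x_2 + x_2^3 + 3x_2.
  leading term x_1x_2^4: subtract (x_1x_2^2)·f_2 from -x_1x_2^4 + 3x_1^4 - 2x_1^3x_2 + x_2^3 + 3x_2 → 3x_1^4 - 2x_1^3x_2 - 3x_1^2x_2^2 + 2x_1x_2^3 + x_2^3 + 3x_2
  leading term x_1^4: no divisor's leading term divides it; move 3x_1^4 to the remainder.
  leading term x_1^3x_2: subtract (2)·f_1 from -2x_1^3x_2 - 3x_1^2x_2^2 + 2x_1x_2^3 + x_2^3 + 3x_2 → -3x_1^2x_2^2 + x_2^3 + 2x_2^2 + 3x_2 - 1
  leading term x_1^2x_2^2: subtract (3x_1^2)·f_2 from -3x_1^2x_2^2 + x_2^3 + 2x_2^2 + 3x_2 - 1 → -2x_1^3 - x_1^2x_2 + x_2^3 + 2x_2^2 + 3x_2 - 1
  leading term x_1^3: no divisor's leading term divides it; move -2x_1^3 to the remainder.
  leading term x_1^2x_2: no divisor's leading term divides it; move -x_1^2x_2 to the remainder.
  leading term x_2^3: subtract (-x_2)·f_2 from x_2^3 + 2x_2^2 + 3x_2 - 1 → 3x_1x_2 + 3x_2 - 1
  leading term x_1x_2: no divisor's leading term divides it; move 3x_1x_2 to the remainder.
  leading term x_2: no divisor's leading term divides it; move 3x_2 to the remainder.
  leading term 1: no divisor's leading term divides it; move -1 to the remainder.
  remainder 3x_1^4 - 2x_1^3 - x_1^2x_2 + 3x_1x_2 + 3x_2 - 1 ≠ 0; add g_3 = 3x_1^4 - 2x_1^3 - x_1^2x_2 + 3x_1x_2 + 3x_2 - 1 to the basis.

S(f_1,g_3): lcm = x_1^4x_2. S = -x_1^2x_2^3 + 3x_1^3x_2 - 2x_1^2x_2^2 - x_2^2 + 3x_1 - 2x_2.
  leading term x_1^2x_2^3: subtract (x_1^2x_2)·f_2 from -x_1^2x_2^3 + 3x_1^3x_2 - 2x_1^2x_2^2 - x_2^2 + 3x_1 - 2x_2 → -x_2^2 + 3x_1 - 2x_2
  leading term x_2^2: subtract (1)·f_2 from -x_2^2 + 3x_1 - 2x_2 → 0
  remainder 0.

S(f_2,g_3): leading monomials are coprime, so the S-polynomial reduces to 0 (Buchberger's first criterion).
Every S-polynomial of the final basis reduces to 0, so we have a Gröbner basis.

G = {x_1^4 - 3x_1^3 + 2x_1^2x_2 + x_1x_2 + x_2 + 2, x_1^3x_2 - 3x_1^2x_2 - x_1^2 + 3x_1x_2 + 3x_1 - 2x_2 + 3, x_2^2 - 3x_1 + 2x_2}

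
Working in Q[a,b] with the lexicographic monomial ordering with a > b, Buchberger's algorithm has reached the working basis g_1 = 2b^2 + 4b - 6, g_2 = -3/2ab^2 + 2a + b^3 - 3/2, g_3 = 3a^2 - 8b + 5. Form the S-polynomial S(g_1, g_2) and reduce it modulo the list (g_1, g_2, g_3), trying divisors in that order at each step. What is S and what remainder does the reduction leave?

lcm(LM(g_1), LM(g_2)) = ab^2.
S = (lcm/LT(g_1))·g_1 − (lcm/LT(g_2))·g_2 = 2ab - 5/3a + 2/3b^3 - 1.
Reduce S modulo (g_1, g_2, g_3) in that order:
  leading term ab: no divisor's leading term divides it; move 2ab to the remainder.
  leading term a: no divisor's leading term divides it; move -5/3a to the remainder.
  leading term b^3: subtract (1/3b)·g_1 from 2/3b^3 - 1 → -4/3b^2 + 2b - 1
  leading term b^2: subtract (-2/3)·g_1 from -4/3b^2 + 2b - 1 → 14/3b - 5
  leading term b: no divisor's leading term divides it; move 14/3b to the remainder.
  leading term 1: no divisor's leading term divides it; move -5 to the remainder.
The remainder 2ab - 5/3a + 14/3b - 5 is nonzero, so it would be added as the next basis element.
This is the inner loop of Buchberger's algorithm — each nonzero remainder becomes a new basis element.

S(g_1, g_2) = 2ab - 5/3a + 2/3b^3 - 1; remainder on division = 2ab - 5/3a + 14/3b - 5.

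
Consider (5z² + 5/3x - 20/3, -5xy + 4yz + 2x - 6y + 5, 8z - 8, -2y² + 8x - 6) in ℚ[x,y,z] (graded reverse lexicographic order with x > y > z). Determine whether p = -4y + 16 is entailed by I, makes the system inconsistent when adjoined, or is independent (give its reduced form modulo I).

Adjoining -4y + 16 makes the ideal the whole ring: the system is inconsistent.

First compute the reduced Gröbner basis of I by Buchberger's algorithm.
f_1 = 5z² + 5/3x - 20/3, LT = z².
f_2 = -5xy + 4yz + 2x - 6y + 5, LT = xy.
f_3 = 8z - 8, LT = z.
f_4 = -2y² + 8x - 6, LT = y².

S(f_1,f_3): lcm = z². S = ⅓x + z - 4/3.
  reduce S modulo (f_1, f_2, f_3, f_4):
  remainder ⅓x - ⅓ ≠ 0; add h_5 = ⅓x - ⅓ to the basis.

S(f_2,f_4): lcm = xy². S = -⅘y²z + 4x² - ⅖xy + 6/5y² - 3x - y.
  reduce S modulo (f_1, f_2, f_3, f_4, h_5):
  remainder -21/25y + 21/25 ≠ 0; add h_6 = -21/25y + 21/25 to the basis.

The other S-polynomials (S(f_1,f_2), S(f_1,f_4), S(f_2,f_3), S(f_3,f_4), S(f_1,h_5), S(f_2,h_5), S(f_3,h_5), S(f_4,h_5), S(f_1,h_6), S(f_2,h_6), S(f_3,h_6), S(f_4,h_6), S(h_5,h_6)) all reduce to 0 modulo the current basis, so we have a Gröbner basis.
Inter-reduce: drop elements whose leading term is divisible by another's, tail-reduce, and make monic.
Reduced Gröbner basis: {x - 1, y - 1, z - 1}.
Label its elements g_1 = x - 1, g_2 = y - 1, g_3 = z - 1.

Reduce p = -4y + 16 modulo G:
  leading term y: subtract (-4)·g_2 from -4y + 16 → 12
  leading term 1: no divisor's leading term divides it; move 12 to the remainder.
  normal form = 12.
The normal form is nonzero, so p ∉ I. Since p minus its normal form lies in I, I + (p) = I + (r) where r = 12; decide whether this ideal is the whole ring.
Here r = 12 is a nonzero constant, hence a unit: 1 ∈ I + (p), the Gröbner basis of I + (p) is {1}, and the enlarged system has no common solution — adjoining p is inconsistent.

Ideal membership is decidable via reduction modulo a Gröbner basis.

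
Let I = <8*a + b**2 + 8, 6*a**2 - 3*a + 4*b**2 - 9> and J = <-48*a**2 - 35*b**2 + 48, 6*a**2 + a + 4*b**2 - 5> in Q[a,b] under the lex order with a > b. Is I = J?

Since reduced Gröbner bases are canonical representatives of ideals under a given ordering, it suffices to compute and compare them.
Buchberger on the first generating set:
f_1 = 8*a + b**2 + 8, LT = a.
f_2 = 6*a**2 - 3*a + 4*b**2 - 9, LT = a**2.

S(f_1,f_2): lcm = a**2. S = 1/8*a*b**2 + 3/2*a - 2/3*b**2 + 3/2.
  leading term a*b**2: subtract (1/64*b**2)·f_1 from 1/8*a*b**2 + 3/2*a - 2/3*b**2 + 3/2 → 3/2*a - 1/64*b**4 - 19/24*b**2 + 3/2
  leading term a: subtract (3/16)·f_1 from 3/2*a - 1/64*b**4 - 19/24*b**2 + 3/2 → -1/64*b**4 - 47/48*b**2
  leading term b**4: no divisor's leading term divides it; move -1/64*b**4 to the remainder.
  leading term b**2: no divisor's leading term divides it; move -47/48*b**2 to the remainder.
  remainder -1/64*b**4 - 47/48*b**2 ≠ 0; add g_3 = -1/64*b**4 - 47/48*b**2 to the basis.

The other S-polynomials (S(f_1,g_3), S(f_2,g_3)) all reduce to 0 modulo the current basis, so we have a Gröbner basis.
Inter-reduce: drop elements whose leading term is divisible by another's, tail-reduce, and make monic.
Reduced Gröbner basis: {a + 1/8*b**2 + 1, b**4 + 188/3*b**2}.

Buchberger on the second generating set:
h_1 = -48*a**2 - 35*b**2 + 48, LT = a**2.
h_2 = 6*a**2 + a + 4*b**2 - 5, LT = a**2.

S(h_1,h_2): lcm = a**2. S = -1/6*a + 1/16*b**2 - 1/6.
  leading term a: no divisor's leading term divides it; move -1/6*a to the remainder.
  leading term b**2: no divisor's leading term divides it; move 1/16*b**2 to the remainder.
  leading term 1: no divisor's leading term divides it; move -1/6 to the remainder.
  remainder -1/6*a + 1/16*b**2 - 1/6 ≠ 0; add k_3 = -1/6*a + 1/16*b**2 - 1/6 to the basis.

S(h_1,k_3): lcm = a**2. S = 3/8*a*b**2 - a + 35/48*b**2 - 1.
  leading term a*b**2: subtract (-9/4*b**2)·k_3 from 3/8*a*b**2 - a + 35/48*b**2 - 1 → -a + 9/64*b**4 + 17/48*b**2 - 1
  leading term a: subtract (6)·k_3 from -a + 9/64*b**4 + 17/48*b**2 - 1 → 9/64*b**4 - 1/48*b**2
  leading term b**4: no divisor's leading term divides it; move 9/64*b**4 to the remainder.
  leading term b**2: no divisor's leading term divides it; move -1/48*b**2 to the remainder.
  remainder 9/64*b**4 - 1/48*b**2 ≠ 0; add k_4 = 9/64*b**4 - 1/48*b**2 to the basis.

The other S-polynomials (S(h_2,k_3), S(h_1,k_4), S(h_2,k_4), S(k_3,k_4)) all reduce to 0 modulo the current basis, so we have a Gröbner basis.
Inter-reduce: drop elements whose leading term is divisible by another's, tail-reduce, and make monic.
Reduced Gröbner basis: {a - 3/8*b**2 + 1, b**4 - 4/27*b**2}.

Since the reduced bases disagree, the two ideals are not the same.

No, the ideals differ.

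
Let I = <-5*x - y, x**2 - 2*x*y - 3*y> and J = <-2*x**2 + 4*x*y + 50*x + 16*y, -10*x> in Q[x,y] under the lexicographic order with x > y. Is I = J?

No, the ideals differ.

Equality of ideals is decidable: compute both reduced Gröbner bases (unique for the ordering) and check whether they agree.
Buchberger on the first generating set:
f_1 = -5*x - y, LT = x.
f_2 = x**2 - 2*x*y - 3*y, LT = x**2.

S(f_1,f_2): lcm = x**2. S = 11/5*x*y + 3*y.
  leading term x*y: subtract (-11/25*y)·f_1 from 11/5*x*y + 3*y → -11/25*y**2 + 3*y
  leading term y**2: no divisor's leading term divides it; move -11/25*y**2 to the remainder.
  leading term y: no divisor's leading term divides it; move 3*y to the remainder.
  remainder -11/25*y**2 + 3*y ≠ 0; add g_3 = -11/25*y**2 + 3*y to the basis.

The other S-polynomials (S(f_1,g_3), S(f_2,g_3)) all reduce to 0 modulo the current basis, so we have a Gröbner basis.
Inter-reduce: drop elements whose leading term is divisible by another's, tail-reduce, and make monic.
Reduced Gröbner basis: {x + 1/5*y, y**2 - 75/11*y}.

Buchberger on the second generating set:
h_1 = -2*x**2 + 4*x*y + 50*x + 16*y, LT = x**2.
h_2 = -10*x, LT = x.

S(h_1,h_2): lcm = x**2. S = -2*x*y - 25*x - 8*y.
  leading term x*y: subtract (1/5*y)·h_2 from -2*x*y - 25*x - 8*y → -25*x - 8*y
  leading term x: subtract (5/2)·h_2 from -25*x - 8*y → -8*y
  leading term y: no divisor's leading term divides it; move -8*y to the remainder.
  remainder -8*y ≠ 0; add k_3 = -8*y to the basis.

The other S-polynomials (S(h_1,k_3), S(h_2,k_3)) all reduce to 0 modulo the current basis, so we have a Gröbner basis.
Inter-reduce: drop elements whose leading term is divisible by another's, tail-reduce, and make monic.
Reduced Gröbner basis: {x, y}.

Since the reduced bases disagree, the two ideals are not the same.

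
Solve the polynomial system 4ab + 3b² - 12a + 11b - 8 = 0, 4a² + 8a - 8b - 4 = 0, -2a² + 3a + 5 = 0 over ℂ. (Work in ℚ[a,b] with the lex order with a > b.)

{(-1, -1)}

Compute a lex Gröbner basis by Buchberger's algorithm.
f_1 = 4ab - 12a + 3b² + 11b - 8, LT = ab.
f_2 = 4a² + 8a - 8b - 4, LT = a².
f_3 = -2a² + 3a + 5, LT = a².

S(f_1,f_2): lcm = a²b. S = -3a² + ¾ab² + ¾ab - 2a + 2b² + b.
  leading term a²: subtract (-¾)·f_2 from -3a² + ¾ab² + ¾ab - 2a + 2b² + b → ¾ab² + ¾ab + 4a + 2b² - 5b - 3
  leading term ab²: subtract (3/16b)·f_1 from ¾ab² + ¾ab + 4a + 2b² - 5b - 3 → 3ab + 4a - 9/16b³ - 1/16b² - 7/2b - 3
  leading term ab: subtract (¾)·f_1 from 3ab + 4a - 9/16b³ - 1/16b² - 7/2b - 3 → 13a - 9/16b³ - 37/16b² - 47/4b + 3
  leading term a: no divisor's leading term divides it; move 13a to the remainder.
  leading term b³: no divisor's leading term divides it; move -9/16b³ to the remainder.
  leading term b²: no divisor's leading term divides it; move -37/16b² to the remainder.
  leading term b: no divisor's leading term divides it; move -47/4b to the remainder.
  leading term 1: no divisor's leading term divides it; move 3 to the remainder.
  remainder 13a - 9/16b³ - 37/16b² - 47/4b + 3 ≠ 0; add h_4 = 13a - 9/16b³ - 37/16b² - 47/4b + 3 to the basis.

S(f_1,f_3): lcm = a²b. S = -3a² + ¾ab² + 17/4ab - 2a + 5/2b.
  leading term a²: subtract (-¾)·f_2 from -3a² + ¾ab² + 17/4ab - 2a + 5/2b → ¾ab² + 17/4ab + 4a - 7/2b - 3
  leading term ab²: subtract (3/16b)·f_1 from ¾ab² + 17/4ab + 4a - 7/2b - 3 → 13/2ab + 4a - 9/16b³ - 33/16b² - 2b - 3
  leading term ab: subtract (13/8)·f_1 from 13/2ab + 4a - 9/16b³ - 33/16b² - 2b - 3 → 47/2a - 9/16b³ - 111/16b² - 159/8b + 10
  leading term a: subtract (47/26)·h_4 from 47/2a - 9/16b³ - 111/16b² - 159/8b + 10 → 189/416b³ - 1147/416b² + 71/52b + 119/26
  leading term b³: no divisor's leading term divides it; move 189/416b³ to the remainder.
  leading term b²: no divisor's leading term divides it; move -1147/416b² to the remainder.
  leading term b: no divisor's leading term divides it; move 71/52b to the remainder.
  leading term 1: no divisor's leading term divides it; move 119/26 to the remainder.
  remainder 189/416b³ - 1147/416b² + 71/52b + 119/26 ≠ 0; add h_5 = 189/416b³ - 1147/416b² + 71/52b + 119/26 to the basis.

S(f_2,f_3): lcm = a². S = 7/2a - 2b + 3/2.
  leading term a: subtract (7/26)·h_4 from 7/2a - 2b + 3/2 → 63/416b³ + 259/416b² + 121/104b + 9/13
  leading term b³: subtract (⅓)·h_5 from 63/416b³ + 259/416b² + 121/104b + 9/13 → 37/24b² + 17/24b - ⅚
  leading term b²: no divisor's leading term divides it; move 37/24b² to the remainder.
  leading term b: no divisor's leading term divides it; move 17/24b to the remainder.
  leading term 1: no divisor's leading term divides it; move -⅚ to the remainder.
  remainder 37/24b² + 17/24b - ⅚ ≠ 0; add h_6 = 37/24b² + 17/24b - ⅚ to the basis.

S(f_1,h_4): lcm = ab. S = -3a + 9/208b⁴ + 37/208b³ + 43/26b² + 131/52b - 2.
  leading term a: subtract (-3/13)·h_4 from -3a + 9/208b⁴ + 37/208b³ + 43/26b² + 131/52b - 2 → 9/208b⁴ + 5/104b³ + 233/208b² - 5/26b - 17/13
  leading term b⁴: subtract (2/21b)·h_5 from 9/208b⁴ + 5/104b³ + 233/208b² - 5/26b - 17/13 → 1357/4368b³ + 4325/4368b² - 49/78b - 17/13
  leading term b³: subtract (2714/3969)·h_5 from 1357/4368b³ + 4325/4368b² - 49/78b - 17/13 → 11413/3969b² - 6199/3969b - 2516/567
  leading term b²: subtract (91304/48951)·h_6 from 11413/3969b² - 6199/3969b - 2516/567 → -141128/48951b - 141128/48951
  leading term b: no divisor's leading term divides it; move -141128/48951b to the remainder.
  leading term 1: no divisor's leading term divides it; move -141128/48951 to the remainder.
  remainder -141128/48951b - 141128/48951 ≠ 0; add h_7 = -141128/48951b - 141128/48951 to the basis.

The other S-polynomials (S(f_2,h_4), S(f_3,h_4), S(f_1,h_5), S(f_2,h_5), S(f_3,h_5), S(h_4,h_5), S(f_1,h_6), S(f_2,h_6), S(f_3,h_6), S(h_4,h_6), S(h_5,h_6), S(f_1,h_7), S(f_2,h_7), S(f_3,h_7), S(h_4,h_7), S(h_5,h_7), S(h_6,h_7)) all reduce to 0 modulo the current basis, so we have a Gröbner basis.
Inter-reduce: drop elements whose leading term is divisible by another's, tail-reduce, and make monic.
Reduced Gröbner basis: {a + 1, b + 1}.

Since the basis is lex-ordered, b + 1 is univariate in b. Its roots are {-1}. Back-substituting each root into the other basis elements fixes the other coordinates.
  b = -1: the earlier basis element becomes a + 1 = 0, giving a = -1 — point (-1, -1).
Substituting each solution back into the original system confirms all equations vanish.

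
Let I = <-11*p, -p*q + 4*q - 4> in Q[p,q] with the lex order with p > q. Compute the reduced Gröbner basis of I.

f_1 = -11*p, LT = p.
f_2 = -p*q + 4*q - 4, LT = p*q.

S(f_1,f_2): lcm = p*q. S = 4*q - 4.
  leading term q: no divisor's leading term divides it; move 4*q to the remainder.
  leading term 1: no divisor's leading term divides it; move -4 to the remainder.
  remainder 4*q - 4 ≠ 0; add g_3 = 4*q - 4 to the basis.

The other S-polynomials (S(f_1,g_3), S(f_2,g_3)) all reduce to 0 modulo the current basis, so we have a Gröbner basis.
Inter-reduce: drop elements whose leading term is divisible by another's, tail-reduce, and make monic.

G = {p, q - 1}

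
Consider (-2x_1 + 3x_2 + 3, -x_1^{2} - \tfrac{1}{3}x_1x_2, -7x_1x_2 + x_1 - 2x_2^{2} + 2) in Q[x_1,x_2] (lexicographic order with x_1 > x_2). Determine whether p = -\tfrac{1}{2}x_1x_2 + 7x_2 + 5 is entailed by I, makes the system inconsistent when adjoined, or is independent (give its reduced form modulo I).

Adjoining -\tfrac{1}{2}x_1x_2 + 7x_2 + 5 makes the ideal the whole ring: the system is inconsistent.

First compute the reduced Gröbner basis of I by Buchberger's algorithm.
f_1 = -2x_1 + 3x_2 + 3, LT = x_1.
f_2 = -x_1^{2} - \tfrac{1}{3}x_1x_2, LT = x_1^{2}.
f_3 = -7x_1x_2 + x_1 - 2x_2^{2} + 2, LT = x_1x_2.

S(f_1,f_2): lcm = x_1^{2}. S = -\tfrac{11}{6}x_1x_2 - \tfrac{3}{2}x_1.
  leading term x_1x_2: subtract (\tfrac{11}{12}x_2)·f_1 from -\tfrac{11}{6}x_1x_2 - \tfrac{3}{2}x_1 → -\tfrac{3}{2}x_1 - \tfrac{11}{4}x_2^{2} - \tfrac{11}{4}x_2
  leading term x_1: subtract (\tfrac{3}{4})·f_1 from -\tfrac{3}{2}x_1 - \tfrac{11}{4}x_2^{2} - \tfrac{11}{4}x_2 → -\tfrac{11}{4}x_2^{2} - 5x_2 - \tfrac{9}{4}
  leading term x_2^{2}: no divisor's leading term divides it; move -\tfrac{11}{4}x_2^{2} to the remainder.
  leading term x_2: no divisor's leading term divides it; move -5x_2 to the remainder.
  leading term 1: no divisor's leading term divides it; move -\tfrac{9}{4} to the remainder.
  remainder -\tfrac{11}{4}x_2^{2} - 5x_2 - \tfrac{9}{4} ≠ 0; add h_4 = -\tfrac{11}{4}x_2^{2} - 5x_2 - \tfrac{9}{4} to the basis.

S(f_1,f_3): lcm = x_1x_2. S = \tfrac{1}{7}x_1 - \tfrac{25}{14}x_2^{2} - \tfrac{3}{2}x_2 + \tfrac{2}{7}.
  leading term x_1: subtract (-\tfrac{1}{14})·f_1 from \tfrac{1}{7}x_1 - \tfrac{25}{14}x_2^{2} - \tfrac{3}{2}x_2 + \tfrac{2}{7} → -\tfrac{25}{14}x_2^{2} - \tfrac{9}{7}x_2 + \tfrac{1}{2}
  leading term x_2^{2}: subtract (\tfrac{50}{77})·h_4 from -\tfrac{25}{14}x_2^{2} - \tfrac{9}{7}x_2 + \tfrac{1}{2} → \tfrac{151}{77}x_2 + \tfrac{151}{77}
  leading term x_2: no divisor's leading term divides it; move \tfrac{151}{77}x_2 to the remainder.
  leading term 1: no divisor's leading term divides it; move \tfrac{151}{77} to the remainder.
  remainder \tfrac{151}{77}x_2 + \tfrac{151}{77} ≠ 0; add h_5 = \tfrac{151}{77}x_2 + \tfrac{151}{77} to the basis.

S(f_2,f_3): lcm = x_1^{2}x_2. S = \tfrac{1}{7}x_1^{2} + \tfrac{1}{21}x_1x_2^{2} + \tfrac{2}{7}x_1.
  leading term x_1^{2}: subtract (-\tfrac{1}{14}x_1)·f_1 from \tfrac{1}{7}x_1^{2} + \tfrac{1}{21}x_1x_2^{2} + \tfrac{2}{7}x_1 → \tfrac{1}{21}x_1x_2^{2} + \tfrac{3}{14}x_1x_2 + \tfrac{1}{2}x_1
  leading term x_1x_2^{2}: subtract (-\tfrac{1}{42}x_2^{2})·f_1 from \tfrac{1}{21}x_1x_2^{2} + \tfrac{3}{14}x_1x_2 + \tfrac{1}{2}x_1 → \tfrac{3}{14}x_1x_2 + \tfrac{1}{2}x_1 + \tfrac{1}{14}x_2^{3} + \tfrac{1}{14}x_2^{2}
  leading term x_1x_2: subtract (-\tfrac{3}{28}x_2)·f_1 from \tfrac{3}{14}x_1x_2 + \tfrac{1}{2}x_1 + \tfrac{1}{14}x_2^{3} + \tfrac{1}{14}x_2^{2} → \tfrac{1}{2}x_1 + \tfrac{1}{14}x_2^{3} + \tfrac{11}{28}x_2^{2} + \tfrac{9}{28}x_2
  leading term x_1: subtract (-\tfrac{1}{4})·f_1 from \tfrac{1}{2}x_1 + \tfrac{1}{14}x_2^{3} + \tfrac{11}{28}x_2^{2} + \tfrac{9}{28}x_2 → \tfrac{1}{14}x_2^{3} + \tfrac{11}{28}x_2^{2} + \tfrac{15}{14}x_2 + \tfrac{3}{4}
  leading term x_2^{3}: subtract (-\tfrac{2}{77}x_2)·h_4 from \tfrac{1}{14}x_2^{3} + \tfrac{11}{28}x_2^{2} + \tfrac{15}{14}x_2 + \tfrac{3}{4} → \tfrac{81}{308}x_2^{2} + \tfrac{78}{77}x_2 + \tfrac{3}{4}
  leading term x_2^{2}: subtract (-\tfrac{81}{847})·h_4 from \tfrac{81}{308}x_2^{2} + \tfrac{78}{77}x_2 + \tfrac{3}{4} → \tfrac{453}{847}x_2 + \tfrac{453}{847}
  leading term x_2: subtract (\tfrac{3}{11})·h_5 from \tfrac{453}{847}x_2 + \tfrac{453}{847} → 0
  remainder 0.

S(f_1,h_4): leading monomials are coprime, so the S-polynomial reduces to 0 (Buchberger's first criterion).
S(f_2,h_4): leading monomials are coprime, so the S-polynomial reduces to 0 (Buchberger's first criterion).
S(f_3,h_4): lcm = x_1x_2^{2}. S = -\tfrac{151}{77}x_1x_2 - \tfrac{9}{11}x_1 + \tfrac{2}{7}x_2^{3} - \tfrac{2}{7}x_2.
  leading term x_1x_2: subtract (\tfrac{151}{154}x_2)·f_1 from -\tfrac{151}{77}x_1x_2 - \tfrac{9}{11}x_1 + \tfrac{2}{7}x_2^{3} - \tfrac{2}{7}x_2 → -\tfrac{9}{11}x_1 + \tfrac{2}{7}x_2^{3} - \tfrac{453}{154}x_2^{2} - \tfrac{71}{22}x_2
  leading term x_1: subtract (\tfrac{9}{22})·f_1 from -\tfrac{9}{11}x_1 + \tfrac{2}{7}x_2^{3} - \tfrac{453}{154}x_2^{2} - \tfrac{71}{22}x_2 → \tfrac{2}{7}x_2^{3} - \tfrac{453}{154}x_2^{2} - \tfrac{49}{11}x_2 - \tfrac{27}{22}
  leading term x_2^{3}: subtract (-\tfrac{8}{77}x_2)·h_4 from \tfrac{2}{7}x_2^{3} - \tfrac{453}{154}x_2^{2} - \tfrac{49}{11}x_2 - \tfrac{27}{22} → -\tfrac{533}{154}x_2^{2} - \tfrac{361}{77}x_2 - \tfrac{27}{22}
  leading term x_2^{2}: subtract (\tfrac{1066}{847})·h_4 from -\tfrac{533}{154}x_2^{2} - \tfrac{361}{77}x_2 - \tfrac{27}{22} → \tfrac{1359}{847}x_2 + \tfrac{1359}{847}
  leading term x_2: subtract (\tfrac{9}{11})·h_5 from \tfrac{1359}{847}x_2 + \tfrac{1359}{847} → 0
  remainder 0.

S(f_1,h_5): leading monomials are coprime, so the S-polynomial reduces to 0 (Buchberger's first criterion).
S(f_2,h_5): leading monomials are coprime, so the S-polynomial reduces to 0 (Buchberger's first criterion).
S(f_3,h_5): lcm = x_1x_2. S = -\tfrac{8}{7}x_1 + \tfrac{2}{7}x_2^{2} - \tfrac{2}{7}.
  leading term x_1: subtract (\tfrac{4}{7})·f_1 from -\tfrac{8}{7}x_1 + \tfrac{2}{7}x_2^{2} - \tfrac{2}{7} → \tfrac{2}{7}x_2^{2} - \tfrac{12}{7}x_2 - 2
  leading term x_2^{2}: subtract (-\tfrac{8}{77})·h_4 from \tfrac{2}{7}x_2^{2} - \tfrac{12}{7}x_2 - 2 → -\tfrac{172}{77}x_2 - \tfrac{172}{77}
  leading term x_2: subtract (-\tfrac{172}{151})·h_5 from -\tfrac{172}{77}x_2 - \tfrac{172}{77} → 0
  remainder 0.

S(h_4,h_5): lcm = x_2^{2}. S = \tfrac{9}{11}x_2 + \tfrac{9}{11}.
  leading term x_2: subtract (\tfrac{63}{151})·h_5 from \tfrac{9}{11}x_2 + \tfrac{9}{11} → 0
  remainder 0.

Every S-polynomial of the final basis reduces to 0, so we have a Gröbner basis.
Inter-reduce: drop elements whose leading term is divisible by another's, tail-reduce, and make monic.
Reduced Gröbner basis: {x_1, x_2 + 1}.
Label its elements g_1 = x_1, g_2 = x_2 + 1.

Reduce p = -\tfrac{1}{2}x_1x_2 + 7x_2 + 5 modulo G:
  leading term x_1x_2: subtract (-\tfrac{1}{2}x_2)·g_1 from -\tfrac{1}{2}x_1x_2 + 7x_2 + 5 → 7x_2 + 5
  leading term x_2: subtract (7)·g_2 from 7x_2 + 5 → -2
  leading term 1: no divisor's leading term divides it; move -2 to the remainder.
  normal form = -2.
The normal form is nonzero, so p ∉ I. Since p minus its normal form lies in I, I + (p) = I + (r) where r = -2; decide whether this ideal is the whole ring.
Here r = -2 is a nonzero constant, hence a unit: 1 ∈ I + (p), the Gröbner basis of I + (p) is {1}, and the enlarged system has no common solution — adjoining p is inconsistent.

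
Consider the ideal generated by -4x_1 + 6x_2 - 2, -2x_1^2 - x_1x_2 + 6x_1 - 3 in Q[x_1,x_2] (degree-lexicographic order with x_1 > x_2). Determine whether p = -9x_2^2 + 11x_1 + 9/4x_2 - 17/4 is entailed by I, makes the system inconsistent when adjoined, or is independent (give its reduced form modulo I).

First compute the reduced Gröbner basis of I by Buchberger's algorithm.
f_1 = -4x_1 + 6x_2 - 2, LT = x_1.
f_2 = -2x_1^2 - x_1x_2 + 6x_1 - 3, LT = x_1^2.

S(f_1,f_2): lcm = x_1^2. S = -2x_1x_2 + 7/2x_1 - 3/2.
  reduce S modulo (f_1, f_2):
  remainder -3x_2^2 + 25/4x_2 - 13/4 ≠ 0; add h_3 = -3x_2^2 + 25/4x_2 - 13/4 to the basis.

The other S-polynomials (S(f_1,h_3), S(f_2,h_3)) all reduce to 0 modulo the current basis, so we have a Gröbner basis.
Inter-reduce: drop elements whose leading term is divisible by another's, tail-reduce, and make monic.
Reduced Gröbner basis: {x_2^2 - 25/12x_2 + 13/12, x_1 - 3/2x_2 + 1/2}.
Label its elements g_1 = x_2^2 - 25/12x_2 + 13/12, g_2 = x_1 - 3/2x_2 + 1/2.

Reduce p = -9x_2^2 + 11x_1 + 9/4x_2 - 17/4 modulo G:
  leading term x_2^2: subtract (-9)·g_1 from -9x_2^2 + 11x_1 + 9/4x_2 - 17/4 → 11x_1 - 33/2x_2 + 11/2
  leading term x_1: subtract (11)·g_2 from 11x_1 - 33/2x_2 + 11/2 → 0
  normal form = 0.
Since the normal form is 0, p ∈ I.

-9x_2^2 + 11x_1 + 9/4x_2 - 17/4 lies in I (it reduces to 0).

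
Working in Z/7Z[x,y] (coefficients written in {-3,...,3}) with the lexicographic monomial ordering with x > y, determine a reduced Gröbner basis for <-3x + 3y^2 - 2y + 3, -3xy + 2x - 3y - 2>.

The reduced Gröbner basis is the canonical form of the ideal for this ordering.

f_1 = -3x + 3y^2 - 2y + 3, LT = x.
f_2 = -3xy + 2x - 3y - 2, LT = xy.

S(f_1,f_2): lcm = xy. S = 3x - y^3 + 3y^2 - 2y - 3.
  leading term x: subtract (-1)·f_1 from 3x - y^3 + 3y^2 - 2y - 3 → -y^3 - y^2 + 3y
  leading term y^3: no divisor's leading term divides it; move -y^3 to the remainder.
  leading term y^2: no divisor's leading term divides it; move -y^2 to the remainder.
  leading term y: no divisor's leading term divides it; move 3y to the remainder.
  remainder -y^3 - y^2 + 3y ≠ 0; add g_3 = -y^3 - y^2 + 3y to the basis.

The other S-polynomials (S(f_1,g_3), S(f_2,g_3)) all reduce to 0 modulo the current basis, so we have a Gröbner basis.
Inter-reduce: drop elements whose leading term is divisible by another's, tail-reduce, and make monic.

G = {x - y^2 + 3y - 1, y^3 + y^2 - 3y}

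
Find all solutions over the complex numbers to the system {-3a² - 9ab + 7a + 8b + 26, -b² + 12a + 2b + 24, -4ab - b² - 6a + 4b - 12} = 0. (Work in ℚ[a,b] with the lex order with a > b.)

{(-2, 0)}

Compute a lex Gröbner basis by Buchberger's algorithm.
f_1 = -3a² - 9ab + 7a + 8b + 26, LT = a².
f_2 = 12a - b² + 2b + 24, LT = a.
f_3 = -4ab - 6a - b² + 4b - 12, LT = ab.

S(f_1,f_2): lcm = a². S = 1/12ab² + 17/6ab - 13/3a - 8/3b - 26/3.
  reduce S modulo (f_1, f_2, f_3):
  remainder 1/144b⁴ + 2/9b³ - b² - 137/18b ≠ 0; add h_4 = 1/144b⁴ + 2/9b³ - b² - 137/18b to the basis.

S(f_1,f_3): lcm = a²b. S = -3/2a² + 11/4ab² - 4/3ab - 3a - 8/3b² - 26/3b.
  reduce S modulo (f_1, f_2, f_3, h_4):
  remainder -271/36b³ + 1711/72b² + 933/4b ≠ 0; add h_5 = -271/36b³ + 1711/72b² + 933/4b to the basis.

S(f_2,f_3): lcm = ab. S = -3/2a - 1/12b³ - 1/12b² + 3b - 3.
  reduce S modulo (f_1, f_2, f_3, h_4, h_5):
  remainder -511/1084b² + 181/271b ≠ 0; add h_6 = -511/1084b² + 181/271b to the basis.

S(f_3,h_4): lcm = ab⁴. S = -61/2ab³ + 144ab² + 1096ab + ¼b⁵ - b⁴ + 3b³.
  reduce S modulo (f_1, f_2, f_3, h_4, h_5, h_6):
  remainder 2031310/1533b ≠ 0; add h_7 = 2031310/1533b to the basis.

The other S-polynomials (S(f_1,h_4), S(f_2,h_4), S(f_1,h_5), S(f_2,h_5), S(f_3,h_5), S(h_4,h_5), S(f_1,h_6), S(f_2,h_6), S(f_3,h_6), S(h_4,h_6), S(h_5,h_6), S(f_1,h_7), S(f_2,h_7), S(f_3,h_7), S(h_4,h_7), S(h_5,h_7), S(h_6,h_7)) all reduce to 0 modulo the current basis, so we have a Gröbner basis.
Inter-reduce: drop elements whose leading term is divisible by another's, tail-reduce, and make monic.
Reduced Gröbner basis: {a + 2, b}.

A lex Gröbner basis eliminates variables successively. Here b depends only on b, with roots {0}; lifting each root through the earlier basis elements recovers the full solutions.
  b = 0: the earlier basis element becomes a + 2 = 0, giving a = -2 — point (-2, 0).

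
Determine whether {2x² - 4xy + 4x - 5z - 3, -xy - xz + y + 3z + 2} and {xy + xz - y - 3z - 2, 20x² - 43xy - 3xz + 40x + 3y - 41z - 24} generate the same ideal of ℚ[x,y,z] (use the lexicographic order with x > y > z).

Yes, the ideals are equal.

Since reduced Gröbner bases are canonical representatives of ideals under a given ordering, it suffices to compute and compare them.
Buchberger on the first generating set:
f_1 = 2x² - 4xy + 4x - 5z - 3, LT = x².
f_2 = -xy - xz + y + 3z + 2, LT = xy.

S(f_1,f_2): lcm = x²y. S = -x²z - 2xy² + 3xy + 3xz + 2x - 5/2yz - 3/2y.
  leading term x²z: subtract (-½z)·f_1 from -x²z - 2xy² + 3xy + 3xz + 2x - 5/2yz - 3/2y → -2xy² - 2xyz + 3xy + 5xz + 2x - 5/2yz - 3/2y - 5/2z² - 3/2z
  leading term xy²: subtract (2y)·f_2 from -2xy² - 2xyz + 3xy + 5xz + 2x - 5/2yz - 3/2y - 5/2z² - 3/2z → 3xy + 5xz + 2x - 2y² - 17/2yz - 11/2y - 5/2z² - 3/2z
  leading term xy: subtract (-3)·f_2 from 3xy + 5xz + 2x - 2y² - 17/2yz - 11/2y - 5/2z² - 3/2z → 2xz + 2x - 2y² - 17/2yz - 5/2y - 5/2z² + 15/2z + 6
  leading term xz: no divisor's leading term divides it; move 2xz to the remainder.
  leading term x: no divisor's leading term divides it; move 2x to the remainder.
  leading term y²: no divisor's leading term divides it; move -2y² to the remainder.
  leading term yz: no divisor's leading term divides it; move -17/2yz to the remainder.
  leading term y: no divisor's leading term divides it; move -5/2y to the remainder.
  leading term z²: no divisor's leading term divides it; move -5/2z² to the remainder.
  leading term z: no divisor's leading term divides it; move 15/2z to the remainder.
  leading term 1: no divisor's leading term divides it; move 6 to the remainder.
  remainder 2xz + 2x - 2y² - 17/2yz - 5/2y - 5/2z² + 15/2z + 6 ≠ 0; add g_3 = 2xz + 2x - 2y² - 17/2yz - 5/2y - 5/2z² + 15/2z + 6 to the basis.

S(f_2,g_3): lcm = xyz. S = -xy + xz² + y³ + 17/4y²z + 5/4y² + 5/4yz² - 19/4yz - 3y - 3z² - 2z.
  leading term xy: subtract (1)·f_2 from -xy + xz² + y³ + 17/4y²z + 5/4y² + 5/4yz² - 19/4yz - 3y - 3z² - 2z → xz² + xz + y³ + 17/4y²z + 5/4y² + 5/4yz² - 19/4yz - 4y - 3z² - 5z - 2
  leading term xz²: subtract (½z)·g_3 from xz² + xz + y³ + 17/4y²z + 5/4y² + 5/4yz² - 19/4yz - 4y - 3z² - 5z - 2 → y³ + 21/4y²z + 5/4y² + 11/2yz² - 7/2yz - 4y + 5/4z³ - 27/4z² - 8z - 2
  leading term y³: no divisor's leading term divides it; move y³ to the remainder.
  leading term y²z: no divisor's leading term divides it; move 21/4y²z to the remainder.
  leading term y²: no divisor's leading term divides it; move 5/4y² to the remainder.
  leading term yz²: no divisor's leading term divides it; move 11/2yz² to the remainder.
  leading term yz: no divisor's leading term divides it; move -7/2yz to the remainder.
  leading term y: no divisor's leading term divides it; move -4y to the remainder.
  leading term z³: no divisor's leading term divides it; move 5/4z³ to the remainder.
  leading term z²: no divisor's leading term divides it; move -27/4z² to the remainder.
  leading term z: no divisor's leading term divides it; move -8z to the remainder.
  leading term 1: no divisor's leading term divides it; move -2 to the remainder.
  remainder y³ + 21/4y²z + 5/4y² + 11/2yz² - 7/2yz - 4y + 5/4z³ - 27/4z² - 8z - 2 ≠ 0; add g_4 = y³ + 21/4y²z + 5/4y² + 11/2yz² - 7/2yz - 4y + 5/4z³ - 27/4z² - 8z - 2 to the basis.

The other S-polynomials (S(f_1,g_3), S(f_1,g_4), S(f_2,g_4), S(g_3,g_4)) all reduce to 0 modulo the current basis, so we have a Gröbner basis.
Inter-reduce: drop elements whose leading term is divisible by another's, tail-reduce, and make monic.
Reduced Gröbner basis: {x² + 2y² + 17/2yz + ½y + 5/2z² - 16z - 23/2, xy - x + y² + 17/4yz + ¼y + 5/4z² - 27/4z - 5, xz + x - y² - 17/4yz - 5/4y - 5/4z² + 15/4z + 3, y³ + 21/4y²z + 5/4y² + 11/2yz² - 7/2yz - 4y + 5/4z³ - 27/4z² - 8z - 2}.

Buchberger on the second generating set:
h_1 = xy + xz - y - 3z - 2, LT = xy.
h_2 = 20x² - 43xy - 3xz + 40x + 3y - 41z - 24, LT = x².

S(h_1,h_2): lcm = x²y. S = x²z + 43/20xy² + 3/20xyz - 3xy - 3xz - 2x - 3/20y² + 41/20yz + 6/5y.
  leading term x²z: subtract (1/20z)·h_2 from x²z + 43/20xy² + 3/20xyz - 3xy - 3xz - 2x - 3/20y² + 41/20yz + 6/5y → 43/20xy² + 23/10xyz - 3xy + 3/20xz² - 5xz - 2x - 3/20y² + 19/10yz + 6/5y + 41/20z² + 6/5z
  leading term xy²: subtract (43/20y)·h_1 from 43/20xy² + 23/10xyz - 3xy + 3/20xz² - 5xz - 2x - 3/20y² + 19/10yz + 6/5y + 41/20z² + 6/5z → 3/20xyz - 3xy + 3/20xz² - 5xz - 2x + 2y² + 167/20yz + 11/2y + 41/20z² + 6/5z
  leading term xyz: subtract (3/20z)·h_1 from 3/20xyz - 3xy + 3/20xz² - 5xz - 2x + 2y² + 167/20yz + 11/2y + 41/20z² + 6/5z → -3xy - 5xz - 2x + 2y² + 17/2yz + 11/2y + 5/2z² + 3/2z
  leading term xy: subtract (-3)·h_1 from -3xy - 5xz - 2x + 2y² + 17/2yz + 11/2y + 5/2z² + 3/2z → -2xz - 2x + 2y² + 17/2yz + 5/2y + 5/2z² - 15/2z - 6
  leading term xz: no divisor's leading term divides it; move -2xz to the remainder.
  leading term x: no divisor's leading term divides it; move -2x to the remainder.
  leading term y²: no divisor's leading term divides it; move 2y² to the remainder.
  leading term yz: no divisor's leading term divides it; move 17/2yz to the remainder.
  leading term y: no divisor's leading term divides it; move 5/2y to the remainder.
  leading term z²: no divisor's leading term divides it; move 5/2z² to the remainder.
  leading term z: no divisor's leading term divides it; move -15/2z to the remainder.
  leading term 1: no divisor's leading term divides it; move -6 to the remainder.
  remainder -2xz - 2x + 2y² + 17/2yz + 5/2y + 5/2z² - 15/2z - 6 ≠ 0; add k_3 = -2xz - 2x + 2y² + 17/2yz + 5/2y + 5/2z² - 15/2z - 6 to the basis.

S(h_1,k_3): lcm = xyz. S = -xy + xz² + y³ + 17/4y²z + 5/4y² + 5/4yz² - 19/4yz - 3y - 3z² - 2z.
  leading term xy: subtract (-1)·h_1 from -xy + xz² + y³ + 17/4y²z + 5/4y² + 5/4yz² - 19/4yz - 3y - 3z² - 2z → xz² + xz + y³ + 17/4y²z + 5/4y² + 5/4yz² - 19/4yz - 4y - 3z² - 5z - 2
  leading term xz²: subtract (-½z)·k_3 from xz² + xz + y³ + 17/4y²z + 5/4y² + 5/4yz² - 19/4yz - 4y - 3z² - 5z - 2 → y³ + 21/4y²z + 5/4y² + 11/2yz² - 7/2yz - 4y + 5/4z³ - 27/4z² - 8z - 2
  leading term y³: no divisor's leading term divides it; move y³ to the remainder.
  leading term y²z: no divisor's leading term divides it; move 21/4y²z to the remainder.
  leading term y²: no divisor's leading term divides it; move 5/4y² to the remainder.
  leading term yz²: no divisor's leading term divides it; move 11/2yz² to the remainder.
  leading term yz: no divisor's leading term divides it; move -7/2yz to the remainder.
  leading term y: no divisor's leading term divides it; move -4y to the remainder.
  leading term z³: no divisor's leading term divides it; move 5/4z³ to the remainder.
  leading term z²: no divisor's leading term divides it; move -27/4z² to the remainder.
  leading term z: no divisor's leading term divides it; move -8z to the remainder.
  leading term 1: no divisor's leading term divides it; move -2 to the remainder.
  remainder y³ + 21/4y²z + 5/4y² + 11/2yz² - 7/2yz - 4y + 5/4z³ - 27/4z² - 8z - 2 ≠ 0; add k_4 = y³ + 21/4y²z + 5/4y² + 11/2yz² - 7/2yz - 4y + 5/4z³ - 27/4z² - 8z - 2 to the basis.

The other S-polynomials (S(h_2,k_3), S(h_1,k_4), S(h_2,k_4), S(k_3,k_4)) all reduce to 0 modulo the current basis, so we have a Gröbner basis.
Inter-reduce: drop elements whose leading term is divisible by another's, tail-reduce, and make monic.
Reduced Gröbner basis: {x² + 2y² + 17/2yz + ½y + 5/2z² - 16z - 23/2, xy - x + y² + 17/4yz + ¼y + 5/4z² - 27/4z - 5, xz + x - y² - 17/4yz - 5/4y - 5/4z² + 15/4z + 3, y³ + 21/4y²z + 5/4y² + 11/2yz² - 7/2yz - 4y + 5/4z³ - 27/4z² - 8z - 2}.

The two bases agree; hence the ideals are identical.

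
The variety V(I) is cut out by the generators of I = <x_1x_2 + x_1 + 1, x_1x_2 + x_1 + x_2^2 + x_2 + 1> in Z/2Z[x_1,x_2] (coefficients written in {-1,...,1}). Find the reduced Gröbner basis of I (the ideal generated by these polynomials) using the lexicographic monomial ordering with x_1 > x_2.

G = {x_1 + 1, x_2}

f_1 = x_1x_2 + x_1 + 1, LT = x_1x_2.
f_2 = x_1x_2 + x_1 + x_2^2 + x_2 + 1, LT = x_1x_2.

S(f_1,f_2): lcm = x_1x_2. S = x_2^2 + x_2.
  leading term x_2^2: no divisor's leading term divides it; move x_2^2 to the remainder.
  leading term x_2: no divisor's leading term divides it; move x_2 to the remainder.
  remainder x_2^2 + x_2 ≠ 0; add g_3 = x_2^2 + x_2 to the basis.

S(f_1,g_3): lcm = x_1x_2^2. S = x_2.
  leading term x_2: no divisor's leading term divides it; move x_2 to the remainder.
  remainder x_2 ≠ 0; add g_4 = x_2 to the basis.

S(f_2,g_3): lcm = x_1x_2^2. S = x_2^3 + x_2^2 + x_2.
  leading term x_2^3: subtract (x_2)·g_3 from x_2^3 + x_2^2 + x_2 → x_2
  leading term x_2: subtract (1)·g_4 from x_2 → 0
  remainder 0.

S(f_1,g_4): lcm = x_1x_2. S = x_1 + 1.
  leading term x_1: no divisor's leading term divides it; move x_1 to the remainder.
  leading term 1: no divisor's leading term divides it; move 1 to the remainder.
  remainder x_1 + 1 ≠ 0; add g_5 = x_1 + 1 to the basis.

S(f_2,g_4): lcm = x_1x_2. S = x_1 + x_2^2 + x_2 + 1.
  leading term x_1: subtract (1)·g_5 from x_1 + x_2^2 + x_2 + 1 → x_2^2 + x_2
  leading term x_2^2: subtract (1)·g_3 from x_2^2 + x_2 → 0
  remainder 0.

S(g_3,g_4): lcm = x_2^2. S = x_2.
  leading term x_2: subtract (1)·g_4 from x_2 → 0
  remainder 0.

S(f_1,g_5): lcm = x_1x_2. S = x_1 + x_2 + 1.
  leading term x_1: subtract (1)·g_5 from x_1 + x_2 + 1 → x_2
  leading term x_2: subtract (1)·g_4 from x_2 → 0
  remainder 0.

S(f_2,g_5): lcm = x_1x_2. S = x_1 + x_2^2 + 1.
  leading term x_1: subtract (1)·g_5 from x_1 + x_2^2 + 1 → x_2^2
  leading term x_2^2: subtract (1)·g_3 from x_2^2 → x_2
  leading term x_2: subtract (1)·g_4 from x_2 → 0
  remainder 0.

S(g_3,g_5): leading monomials are coprime, so the S-polynomial reduces to 0 (Buchberger's first criterion).
S(g_4,g_5): leading monomials are coprime, so the S-polynomial reduces to 0 (Buchberger's first criterion).
Every S-polynomial of the final basis reduces to 0, so we have a Gröbner basis.
Inter-reduce: drop elements whose leading term is divisible by another's, tail-reduce, and make monic.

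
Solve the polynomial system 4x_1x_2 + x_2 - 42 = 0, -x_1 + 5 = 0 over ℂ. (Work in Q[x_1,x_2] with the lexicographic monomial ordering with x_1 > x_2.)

Compute a lex Gröbner basis by Buchberger's algorithm.
f_1 = 4x_1x_2 + x_2 - 42, LT = x_1x_2.
f_2 = -x_1 + 5, LT = x_1.

S(f_1,f_2): lcm = x_1x_2. S = \tfrac{21}{4}x_2 - \tfrac{21}{2}.
  reduce S modulo (f_1, f_2):
  remainder \tfrac{21}{4}x_2 - \tfrac{21}{2} ≠ 0; add h_3 = \tfrac{21}{4}x_2 - \tfrac{21}{2} to the basis.

The other S-polynomials (S(f_1,h_3), S(f_2,h_3)) all reduce to 0 modulo the current basis, so we have a Gröbner basis.
Inter-reduce: drop elements whose leading term is divisible by another's, tail-reduce, and make monic.
Reduced Gröbner basis: {x_1 - 5, x_2 - 2}.

Elimination: the polynomial x_2 - 2 lies in the elimination ideal for x_2, so x_2 ∈ {2}. For each such x_2, the remaining basis elements (now univariate) give the rest of the solution.
  x_2 = 2: the earlier basis element becomes x_1 - 5 = 0, giving x_1 = 5 — point (5, 2).

{(5, 2)}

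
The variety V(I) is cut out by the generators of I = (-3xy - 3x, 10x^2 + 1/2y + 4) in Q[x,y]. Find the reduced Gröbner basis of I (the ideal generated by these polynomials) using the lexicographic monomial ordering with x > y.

G = {x^2 + 1/20y + 2/5, xy + x, y^2 + 9y + 8}

f_1 = -3xy - 3x, LT = xy.
f_2 = 10x^2 + 1/2y + 4, LT = x^2.

S(f_1,f_2): lcm = x^2y. S = x^2 - 1/20y^2 - 2/5y.
  reduce S modulo (f_1, f_2):
  remainder -1/20y^2 - 9/20y - 2/5 ≠ 0; add g_3 = -1/20y^2 - 9/20y - 2/5 to the basis.

The other S-polynomials (S(f_1,g_3), S(f_2,g_3)) all reduce to 0 modulo the current basis, so we have a Gröbner basis.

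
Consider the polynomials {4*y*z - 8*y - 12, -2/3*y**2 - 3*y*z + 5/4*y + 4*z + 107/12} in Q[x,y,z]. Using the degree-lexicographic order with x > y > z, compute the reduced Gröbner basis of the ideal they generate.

f_1 = 4*y*z - 8*y - 12, LT = y*z.
f_2 = -2/3*y**2 - 3*y*z + 5/4*y + 4*z + 107/12, LT = y**2.

S(f_1,f_2): lcm = y**2*z. S = -9/2*y*z**2 - 2*y**2 + 15/8*y*z + 6*z**2 - 3*y + 107/8*z.
  leading term y*z**2: subtract (-9/8*z)·f_1 from -9/2*y*z**2 - 2*y**2 + 15/8*y*z + 6*z**2 - 3*y + 107/8*z → -2*y**2 - 57/8*y*z + 6*z**2 - 3*y - 1/8*z
  leading term y**2: subtract (3)·f_2 from -2*y**2 - 57/8*y*z + 6*z**2 - 3*y - 1/8*z → 15/8*y*z + 6*z**2 - 27/4*y - 97/8*z - 107/4
  leading term y*z: subtract (15/32)·f_1 from 15/8*y*z + 6*z**2 - 27/4*y - 97/8*z - 107/4 → 6*z**2 - 3*y - 97/8*z - 169/8
  leading term z**2: no divisor's leading term divides it; move 6*z**2 to the remainder.
  leading term y: no divisor's leading term divides it; move -3*y to the remainder.
  leading term z: no divisor's leading term divides it; move -97/8*z to the remainder.
  leading term 1: no divisor's leading term divides it; move -169/8 to the remainder.
  remainder 6*z**2 - 3*y - 97/8*z - 169/8 ≠ 0; add g_3 = 6*z**2 - 3*y - 97/8*z - 169/8 to the basis.

The other S-polynomials (S(f_1,g_3), S(f_2,g_3)) all reduce to 0 modulo the current basis, so we have a Gröbner basis.

G = {y**2 + 57/8*y - 6*z + 1/8, y*z - 2*y - 3, z**2 - 1/2*y - 97/48*z - 169/48}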